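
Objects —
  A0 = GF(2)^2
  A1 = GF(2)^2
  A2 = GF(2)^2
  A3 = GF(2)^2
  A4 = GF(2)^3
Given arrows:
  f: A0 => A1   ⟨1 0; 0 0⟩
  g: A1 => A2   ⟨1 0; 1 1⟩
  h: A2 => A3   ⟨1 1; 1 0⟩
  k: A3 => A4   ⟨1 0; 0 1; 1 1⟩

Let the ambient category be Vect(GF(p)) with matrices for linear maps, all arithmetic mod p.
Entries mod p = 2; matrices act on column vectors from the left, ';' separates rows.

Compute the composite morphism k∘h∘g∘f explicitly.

Answer: ⟨0 0; 1 0; 1 0⟩

Derivation:
  e0=(1,0) f=>(1,0) g=>(1,1) h=>(0,1) k=>(0,1,1)
  e1=(0,1) f=>(0,0) g=>(0,0) h=>(0,0) k=>(0,0,0)
⟦path⟧: ⟨0 0; 1 0; 1 0⟩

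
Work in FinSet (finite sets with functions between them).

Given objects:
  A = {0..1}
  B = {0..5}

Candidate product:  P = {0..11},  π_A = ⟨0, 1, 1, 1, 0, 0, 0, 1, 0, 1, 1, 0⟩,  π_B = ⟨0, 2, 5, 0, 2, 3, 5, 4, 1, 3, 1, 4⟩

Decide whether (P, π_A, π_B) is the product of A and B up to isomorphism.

|A|·|B| = 2·6 = 12;  |P| = 12
Check the pairing map k ↦ (π_A(k), π_B(k)):
  0 ↦ (0,0)
  1 ↦ (1,2)
  2 ↦ (1,5)
  3 ↦ (1,0)
  4 ↦ (0,2)
  5 ↦ (0,3)
  6 ↦ (0,5)
  7 ↦ (1,4)
  8 ↦ (0,1)
  9 ↦ (1,3)
  10 ↦ (1,1)
  11 ↦ (0,4)
distinct pairs in image: 12 / 12 needed
  → bijection onto A×B; projections well-typed.

Answer: VALID PRODUCT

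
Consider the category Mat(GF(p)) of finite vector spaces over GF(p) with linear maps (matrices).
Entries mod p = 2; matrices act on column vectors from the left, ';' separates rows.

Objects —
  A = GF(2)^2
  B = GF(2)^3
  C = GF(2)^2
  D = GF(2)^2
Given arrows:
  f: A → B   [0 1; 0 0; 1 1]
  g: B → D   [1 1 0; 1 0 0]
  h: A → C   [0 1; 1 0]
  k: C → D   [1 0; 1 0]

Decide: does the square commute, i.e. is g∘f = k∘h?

Answer: COMMUTES

Trace:
1) trace f;g:
  e0=[1,0] f→[0,0,1] g→[0,0]
  e1=[0,1] f→[1,0,1] g→[1,1]
  composite₁ = [0 1; 0 1]
2) trace h;k:
  e0=[1,0] h→[0,1] k→[0,0]
  e1=[0,1] h→[1,0] k→[1,1]
  composite₂ = [0 1; 0 1]
Equal? equal; square commutes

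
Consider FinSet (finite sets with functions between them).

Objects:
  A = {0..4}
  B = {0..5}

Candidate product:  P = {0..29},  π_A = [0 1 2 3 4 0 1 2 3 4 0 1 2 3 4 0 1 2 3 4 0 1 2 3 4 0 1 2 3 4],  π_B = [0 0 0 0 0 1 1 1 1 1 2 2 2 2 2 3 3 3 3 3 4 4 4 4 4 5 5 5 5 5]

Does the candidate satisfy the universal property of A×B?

Answer: VALID PRODUCT

Work:
|A|·|B| = 5·6 = 30;  |P| = 30
Check the pairing map k ↦ (π_A(k), π_B(k)):
  0 ↦ (0,0)
  1 ↦ (1,0)
  2 ↦ (2,0)
  3 ↦ (3,0)
  4 ↦ (4,0)
  5 ↦ (0,1)
  6 ↦ (1,1)
  7 ↦ (2,1)
  8 ↦ (3,1)
  9 ↦ (4,1)
  10 ↦ (0,2)
  11 ↦ (1,2)
  12 ↦ (2,2)
  13 ↦ (3,2)
  14 ↦ (4,2)
  15 ↦ (0,3)
  16 ↦ (1,3)
  17 ↦ (2,3)
  18 ↦ (3,3)
  19 ↦ (4,3)
  20 ↦ (0,4)
  21 ↦ (1,4)
  22 ↦ (2,4)
  23 ↦ (3,4)
  24 ↦ (4,4)
  25 ↦ (0,5)
  26 ↦ (1,5)
  27 ↦ (2,5)
  28 ↦ (3,5)
  29 ↦ (4,5)
distinct pairs in image: 30 / 30 needed
  → bijection onto A×B; projections well-typed.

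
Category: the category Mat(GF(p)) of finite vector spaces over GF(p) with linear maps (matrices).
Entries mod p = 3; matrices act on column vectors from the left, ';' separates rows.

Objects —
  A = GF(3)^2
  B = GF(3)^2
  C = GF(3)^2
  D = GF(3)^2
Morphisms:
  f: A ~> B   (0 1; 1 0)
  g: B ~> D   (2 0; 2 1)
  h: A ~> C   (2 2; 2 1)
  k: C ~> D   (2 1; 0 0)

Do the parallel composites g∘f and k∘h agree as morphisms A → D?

Along f;g (path 1):
  e0=(1,0) f~>(0,1) g~>(0,1)
  e1=(0,1) f~>(1,0) g~>(2,2)
  composite₁ = (0 2; 1 2)
Along h;k (path 2):
  e0=(1,0) h~>(2,2) k~>(0,0)
  e1=(0,1) h~>(2,1) k~>(2,0)
  composite₂ = (0 2; 0 0)
Equal? NO — does not commute

Answer: DOES NOT COMMUTE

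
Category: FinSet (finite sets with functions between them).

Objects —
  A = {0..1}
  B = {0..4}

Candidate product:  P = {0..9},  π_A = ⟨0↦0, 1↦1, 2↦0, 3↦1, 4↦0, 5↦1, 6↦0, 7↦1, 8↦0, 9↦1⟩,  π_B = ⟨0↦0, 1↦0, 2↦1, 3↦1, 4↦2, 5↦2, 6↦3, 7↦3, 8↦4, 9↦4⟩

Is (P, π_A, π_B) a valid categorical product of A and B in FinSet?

|A|·|B| = 2·5 = 10;  |P| = 10
Check the pairing map k ↦ (π_A(k), π_B(k)):
  0 ↦ (0,0)
  1 ↦ (1,0)
  2 ↦ (0,1)
  3 ↦ (1,1)
  4 ↦ (0,2)
  5 ↦ (1,2)
  6 ↦ (0,3)
  7 ↦ (1,3)
  8 ↦ (0,4)
  9 ↦ (1,4)
distinct pairs in image: 10 / 10 needed
  → bijection onto A×B; projections well-typed.

Answer: VALID PRODUCT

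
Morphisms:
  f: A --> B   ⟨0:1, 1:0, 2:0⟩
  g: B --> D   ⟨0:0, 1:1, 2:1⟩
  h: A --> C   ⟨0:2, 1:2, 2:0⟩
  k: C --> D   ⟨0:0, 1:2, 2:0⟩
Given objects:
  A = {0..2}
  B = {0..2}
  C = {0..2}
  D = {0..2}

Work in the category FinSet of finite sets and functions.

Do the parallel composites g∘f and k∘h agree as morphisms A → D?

Answer: DOES NOT COMMUTE

Work:
Path 1 = f;g:
  0 f-->1 g-->1
  1 f-->0 g-->0
  2 f-->0 g-->0
  result₁ = ⟨0:1, 1:0, 2:0⟩
Path 2 = h;k:
  0 h-->2 k-->0
  1 h-->2 k-->0
  2 h-->0 k-->0
  result₂ = ⟨0:0, 1:0, 2:0⟩
Equal? differ; not commutative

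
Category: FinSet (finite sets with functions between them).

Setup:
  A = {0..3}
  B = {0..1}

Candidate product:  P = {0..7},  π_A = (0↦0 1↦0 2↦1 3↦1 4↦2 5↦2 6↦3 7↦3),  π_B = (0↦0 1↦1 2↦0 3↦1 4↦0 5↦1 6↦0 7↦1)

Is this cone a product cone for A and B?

|A|·|B| = 4·2 = 8;  |P| = 8
Check the pairing map k ↦ (π_A(k), π_B(k)):
  0 ↦ (0,0)
  1 ↦ (0,1)
  2 ↦ (1,0)
  3 ↦ (1,1)
  4 ↦ (2,0)
  5 ↦ (2,1)
  6 ↦ (3,0)
  7 ↦ (3,1)
distinct pairs in image: 8 / 8 needed
  → bijection onto A×B; projections well-typed.

Answer: VALID PRODUCT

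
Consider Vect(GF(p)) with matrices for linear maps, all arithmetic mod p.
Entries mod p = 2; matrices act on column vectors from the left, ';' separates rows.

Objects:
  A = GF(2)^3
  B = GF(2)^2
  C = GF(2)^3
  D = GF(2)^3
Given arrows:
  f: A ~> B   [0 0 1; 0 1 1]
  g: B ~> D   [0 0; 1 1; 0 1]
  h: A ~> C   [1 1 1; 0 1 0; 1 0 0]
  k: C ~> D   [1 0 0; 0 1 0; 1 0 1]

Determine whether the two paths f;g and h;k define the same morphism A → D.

Answer: DOES NOT COMMUTE

Work:
Along f;g (path 1):
  e0=(1,0,0) f~>(0,0) g~>(0,0,0)
  e1=(0,1,0) f~>(0,1) g~>(0,1,1)
  e2=(0,0,1) f~>(1,1) g~>(0,0,1)
  result₁ = [0 0 0; 0 1 0; 0 1 1]
Along h;k (path 2):
  e0=(1,0,0) h~>(1,0,1) k~>(1,0,0)
  e1=(0,1,0) h~>(1,1,0) k~>(1,1,1)
  e2=(0,0,1) h~>(1,0,0) k~>(1,0,1)
  result₂ = [1 1 1; 0 1 0; 0 1 1]
Equal? distinct morphisms ✗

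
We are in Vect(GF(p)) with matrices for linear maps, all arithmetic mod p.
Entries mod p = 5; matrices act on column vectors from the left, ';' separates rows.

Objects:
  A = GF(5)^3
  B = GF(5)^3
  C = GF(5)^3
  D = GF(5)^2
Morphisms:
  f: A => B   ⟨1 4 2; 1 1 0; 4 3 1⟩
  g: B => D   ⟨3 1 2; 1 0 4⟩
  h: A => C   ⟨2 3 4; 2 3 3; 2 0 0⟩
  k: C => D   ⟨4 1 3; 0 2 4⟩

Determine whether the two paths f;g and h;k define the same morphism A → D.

Along f;g (path 1):
  e0=⟨1,0,0⟩ f=>⟨1,1,4⟩ g=>⟨2,2⟩
  e1=⟨0,1,0⟩ f=>⟨4,1,3⟩ g=>⟨4,1⟩
  e2=⟨0,0,1⟩ f=>⟨2,0,1⟩ g=>⟨3,1⟩
  result₁ = ⟨2 4 3; 2 1 1⟩
Along h;k (path 2):
  e0=⟨1,0,0⟩ h=>⟨2,2,2⟩ k=>⟨1,2⟩
  e1=⟨0,1,0⟩ h=>⟨3,3,0⟩ k=>⟨0,1⟩
  e2=⟨0,0,1⟩ h=>⟨4,3,0⟩ k=>⟨4,1⟩
  result₂ = ⟨1 0 4; 2 1 1⟩
Equal? NO — does not commute

Answer: DOES NOT COMMUTE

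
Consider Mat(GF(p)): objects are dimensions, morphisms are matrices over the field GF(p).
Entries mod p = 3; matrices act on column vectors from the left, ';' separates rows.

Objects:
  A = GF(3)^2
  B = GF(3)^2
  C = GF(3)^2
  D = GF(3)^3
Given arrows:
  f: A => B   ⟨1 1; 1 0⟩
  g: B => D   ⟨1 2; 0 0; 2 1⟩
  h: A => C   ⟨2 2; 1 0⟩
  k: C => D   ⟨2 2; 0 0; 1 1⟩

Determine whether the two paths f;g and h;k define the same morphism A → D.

Answer: COMMUTES

Derivation:
1) trace f;g:
  e0=[1,0] f=>[1,1] g=>[0,0,0]
  e1=[0,1] f=>[1,0] g=>[1,0,2]
  result₁ = ⟨0 1; 0 0; 0 2⟩
2) trace h;k:
  e0=[1,0] h=>[2,1] k=>[0,0,0]
  e1=[0,1] h=>[2,0] k=>[1,0,2]
  result₂ = ⟨0 1; 0 0; 0 2⟩
Equal? YES — commutes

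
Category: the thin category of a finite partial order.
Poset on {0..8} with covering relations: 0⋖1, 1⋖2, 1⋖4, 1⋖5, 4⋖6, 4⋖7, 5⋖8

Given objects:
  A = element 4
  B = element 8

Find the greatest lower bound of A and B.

Answer: A∧B = 1

Derivation:
{x : x<=A ∧ x<=B} = {0,1}  (A=4, B=8)
  0 <= 1
  1 <= 1
glb = 1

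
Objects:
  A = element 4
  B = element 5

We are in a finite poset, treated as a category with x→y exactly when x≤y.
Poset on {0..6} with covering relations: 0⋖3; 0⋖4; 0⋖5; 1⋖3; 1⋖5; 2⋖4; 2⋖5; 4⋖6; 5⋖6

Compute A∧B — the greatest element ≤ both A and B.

Common predecessors of 4,5: {0,2}
  maximal lower bounds 0 and 2 are incomparable: neither 0<=2 nor 2<=0
→ no greatest lower bound exists

Answer: NO MEET EXISTS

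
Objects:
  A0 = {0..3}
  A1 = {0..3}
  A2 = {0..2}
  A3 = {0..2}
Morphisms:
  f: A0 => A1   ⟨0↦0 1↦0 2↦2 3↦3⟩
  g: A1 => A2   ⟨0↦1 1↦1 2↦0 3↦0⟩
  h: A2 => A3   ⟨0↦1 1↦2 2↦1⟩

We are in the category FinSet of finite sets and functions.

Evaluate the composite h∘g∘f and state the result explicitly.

  0 f=>0 g=>1 h=>2
  1 f=>0 g=>1 h=>2
  2 f=>2 g=>0 h=>1
  3 f=>3 g=>0 h=>1
composite: ⟨0↦2 1↦2 2↦1 3↦1⟩

Answer: ⟨0↦2 1↦2 2↦1 3↦1⟩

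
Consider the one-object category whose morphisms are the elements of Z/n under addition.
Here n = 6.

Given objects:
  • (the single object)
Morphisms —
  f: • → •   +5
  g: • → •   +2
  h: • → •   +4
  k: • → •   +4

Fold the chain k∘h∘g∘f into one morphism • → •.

Answer: +3

Derivation:
  0 +5≡5 +2≡1 +4≡5 +4≡3  (mod 6)
composite: +3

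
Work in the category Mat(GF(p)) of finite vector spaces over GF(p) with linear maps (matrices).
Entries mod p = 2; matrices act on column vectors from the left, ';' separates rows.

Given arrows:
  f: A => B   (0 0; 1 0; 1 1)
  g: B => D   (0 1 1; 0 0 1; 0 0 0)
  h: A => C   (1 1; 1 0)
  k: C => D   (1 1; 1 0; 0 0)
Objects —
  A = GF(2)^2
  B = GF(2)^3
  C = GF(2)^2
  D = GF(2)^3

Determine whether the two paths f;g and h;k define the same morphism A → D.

Answer: COMMUTES

Work:
Path 1 = f;g:
  e0=(1,0) f=>(0,1,1) g=>(0,1,0)
  e1=(0,1) f=>(0,0,1) g=>(1,1,0)
  result₁ = (0 1; 1 1; 0 0)
Path 2 = h;k:
  e0=(1,0) h=>(1,1) k=>(0,1,0)
  e1=(0,1) h=>(1,0) k=>(1,1,0)
  result₂ = (0 1; 1 1; 0 0)
Equal? equal; square commutes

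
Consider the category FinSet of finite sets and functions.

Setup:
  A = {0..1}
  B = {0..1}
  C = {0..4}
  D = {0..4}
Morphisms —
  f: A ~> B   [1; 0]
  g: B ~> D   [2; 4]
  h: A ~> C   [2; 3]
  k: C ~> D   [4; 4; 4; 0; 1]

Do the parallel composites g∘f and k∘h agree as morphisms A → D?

Path 1 = f;g:
  0 f~>1 g~>4
  1 f~>0 g~>2
  result₁ = [4; 2]
Path 2 = h;k:
  0 h~>2 k~>4
  1 h~>3 k~>0
  result₂ = [4; 0]
Equal? NO — does not commute

Answer: DOES NOT COMMUTE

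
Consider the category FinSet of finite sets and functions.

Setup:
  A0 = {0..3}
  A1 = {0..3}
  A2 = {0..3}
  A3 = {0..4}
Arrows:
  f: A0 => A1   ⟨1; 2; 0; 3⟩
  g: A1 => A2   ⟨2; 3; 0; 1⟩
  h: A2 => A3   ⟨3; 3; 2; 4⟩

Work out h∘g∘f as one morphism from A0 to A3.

  0 f=>1 g=>3 h=>4
  1 f=>2 g=>0 h=>3
  2 f=>0 g=>2 h=>2
  3 f=>3 g=>1 h=>3
result: ⟨4; 3; 2; 3⟩

Answer: ⟨4; 3; 2; 3⟩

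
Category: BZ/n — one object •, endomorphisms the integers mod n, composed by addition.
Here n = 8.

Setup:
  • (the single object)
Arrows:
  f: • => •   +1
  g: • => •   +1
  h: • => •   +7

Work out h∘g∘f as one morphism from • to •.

  0 +1≡1 +1≡2 +7≡1  (mod 8)
⟦path⟧: +1

Answer: +1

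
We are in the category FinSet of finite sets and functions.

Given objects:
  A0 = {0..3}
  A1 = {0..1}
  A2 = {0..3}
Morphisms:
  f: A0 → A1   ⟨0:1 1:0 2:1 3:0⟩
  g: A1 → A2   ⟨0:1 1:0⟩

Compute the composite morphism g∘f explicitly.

Answer: ⟨0:0 1:1 2:0 3:1⟩

Work:
  0 f→1 g→0
  1 f→0 g→1
  2 f→1 g→0
  3 f→0 g→1
⟦path⟧: ⟨0:0 1:1 2:0 3:1⟩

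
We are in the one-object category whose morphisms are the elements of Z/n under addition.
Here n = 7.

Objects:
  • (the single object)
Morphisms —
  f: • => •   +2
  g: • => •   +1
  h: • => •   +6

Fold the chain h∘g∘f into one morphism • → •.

  0 +2≡2 +1≡3 +6≡2  (mod 7)
result: +2

Answer: +2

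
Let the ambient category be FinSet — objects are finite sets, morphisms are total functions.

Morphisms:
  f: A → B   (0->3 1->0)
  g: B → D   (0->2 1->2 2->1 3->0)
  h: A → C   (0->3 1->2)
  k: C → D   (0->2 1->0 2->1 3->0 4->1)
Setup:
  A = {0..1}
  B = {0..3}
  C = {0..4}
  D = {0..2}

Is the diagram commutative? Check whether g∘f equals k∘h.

Answer: DOES NOT COMMUTE

Trace:
1) trace f;g:
  0 f→3 g→0
  1 f→0 g→2
  composite₁ = (0->0 1->2)
2) trace h;k:
  0 h→3 k→0
  1 h→2 k→1
  composite₂ = (0->0 1->1)
Equal? NO — does not commute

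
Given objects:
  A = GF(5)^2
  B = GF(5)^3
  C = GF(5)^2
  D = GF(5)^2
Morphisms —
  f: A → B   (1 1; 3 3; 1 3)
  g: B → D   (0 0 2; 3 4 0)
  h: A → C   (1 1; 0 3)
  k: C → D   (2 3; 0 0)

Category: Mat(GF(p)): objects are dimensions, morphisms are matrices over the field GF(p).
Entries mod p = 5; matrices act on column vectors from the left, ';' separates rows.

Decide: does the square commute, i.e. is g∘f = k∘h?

Answer: COMMUTES

Trace:
1) trace f;g:
  e0=[1,0] f→[1,3,1] g→[2,0]
  e1=[0,1] f→[1,3,3] g→[1,0]
  composite₁ = (2 1; 0 0)
2) trace h;k:
  e0=[1,0] h→[1,0] k→[2,0]
  e1=[0,1] h→[1,3] k→[1,0]
  composite₂ = (2 1; 0 0)
Equal? YES — commutes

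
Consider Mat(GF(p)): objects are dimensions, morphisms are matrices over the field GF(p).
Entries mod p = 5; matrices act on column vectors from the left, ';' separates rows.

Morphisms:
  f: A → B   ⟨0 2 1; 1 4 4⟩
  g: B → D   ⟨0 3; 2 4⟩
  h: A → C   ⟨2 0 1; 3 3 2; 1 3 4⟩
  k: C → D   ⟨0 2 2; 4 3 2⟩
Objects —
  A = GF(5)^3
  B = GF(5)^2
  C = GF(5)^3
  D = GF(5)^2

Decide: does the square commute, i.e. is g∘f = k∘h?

Answer: COMMUTES

Derivation:
1) trace f;g:
  e0=[1,0,0] f→[0,1] g→[3,4]
  e1=[0,1,0] f→[2,4] g→[2,0]
  e2=[0,0,1] f→[1,4] g→[2,3]
  ⟦path⟧₁ = ⟨3 2 2; 4 0 3⟩
2) trace h;k:
  e0=[1,0,0] h→[2,3,1] k→[3,4]
  e1=[0,1,0] h→[0,3,3] k→[2,0]
  e2=[0,0,1] h→[1,2,4] k→[2,3]
  ⟦path⟧₂ = ⟨3 2 2; 4 0 3⟩
Equal? equal; square commutes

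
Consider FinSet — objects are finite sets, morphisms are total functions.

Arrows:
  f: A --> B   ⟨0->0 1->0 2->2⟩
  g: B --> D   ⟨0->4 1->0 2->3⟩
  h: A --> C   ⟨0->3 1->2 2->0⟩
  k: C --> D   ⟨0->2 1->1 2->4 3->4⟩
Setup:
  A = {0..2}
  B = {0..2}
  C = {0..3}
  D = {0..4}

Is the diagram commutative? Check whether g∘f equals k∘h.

Answer: DOES NOT COMMUTE

Work:
1) trace f;g:
  0 f-->0 g-->4
  1 f-->0 g-->4
  2 f-->2 g-->3
  ⟦path⟧₁ = ⟨0->4 1->4 2->3⟩
2) trace h;k:
  0 h-->3 k-->4
  1 h-->2 k-->4
  2 h-->0 k-->2
  ⟦path⟧₂ = ⟨0->4 1->4 2->2⟩
Equal? differ; not commutative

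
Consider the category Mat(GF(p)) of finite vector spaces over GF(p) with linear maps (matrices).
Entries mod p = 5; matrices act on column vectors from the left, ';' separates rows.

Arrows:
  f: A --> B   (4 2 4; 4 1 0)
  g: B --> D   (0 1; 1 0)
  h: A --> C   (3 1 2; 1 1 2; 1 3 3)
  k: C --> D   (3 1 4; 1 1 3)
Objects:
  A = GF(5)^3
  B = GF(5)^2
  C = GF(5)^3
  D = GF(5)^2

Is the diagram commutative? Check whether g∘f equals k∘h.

Answer: DOES NOT COMMUTE

Trace:
Path 1 = f;g:
  e0=[1,0,0] f-->[4,4] g-->[4,4]
  e1=[0,1,0] f-->[2,1] g-->[1,2]
  e2=[0,0,1] f-->[4,0] g-->[0,4]
  composite₁ = (4 1 0; 4 2 4)
Path 2 = h;k:
  e0=[1,0,0] h-->[3,1,1] k-->[4,2]
  e1=[0,1,0] h-->[1,1,3] k-->[1,1]
  e2=[0,0,1] h-->[2,2,3] k-->[0,3]
  composite₂ = (4 1 0; 2 1 3)
Equal? distinct morphisms ✗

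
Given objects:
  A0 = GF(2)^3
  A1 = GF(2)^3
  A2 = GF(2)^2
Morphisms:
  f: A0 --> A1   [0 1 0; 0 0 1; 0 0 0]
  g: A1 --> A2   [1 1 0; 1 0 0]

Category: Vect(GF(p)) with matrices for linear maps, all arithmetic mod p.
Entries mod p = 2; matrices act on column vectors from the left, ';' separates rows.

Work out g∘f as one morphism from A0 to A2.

  e0=⟨1,0,0⟩ f-->⟨0,0,0⟩ g-->⟨0,0⟩
  e1=⟨0,1,0⟩ f-->⟨1,0,0⟩ g-->⟨1,1⟩
  e2=⟨0,0,1⟩ f-->⟨0,1,0⟩ g-->⟨1,0⟩
composite: [0 1 1; 0 1 0]

Answer: [0 1 1; 0 1 0]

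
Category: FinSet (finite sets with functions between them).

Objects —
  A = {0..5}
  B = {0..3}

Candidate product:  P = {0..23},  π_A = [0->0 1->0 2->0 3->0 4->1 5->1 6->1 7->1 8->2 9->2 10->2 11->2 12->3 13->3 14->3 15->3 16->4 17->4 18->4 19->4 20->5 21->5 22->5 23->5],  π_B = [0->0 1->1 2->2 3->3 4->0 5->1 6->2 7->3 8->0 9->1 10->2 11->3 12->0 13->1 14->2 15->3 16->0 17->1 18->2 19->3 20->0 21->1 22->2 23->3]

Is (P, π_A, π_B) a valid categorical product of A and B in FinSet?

Answer: VALID PRODUCT

Trace:
|A|·|B| = 6·4 = 24;  |P| = 24
Check the pairing map k ↦ (π_A(k), π_B(k)):
  0 -> (0,0)
  1 -> (0,1)
  2 -> (0,2)
  3 -> (0,3)
  4 -> (1,0)
  5 -> (1,1)
  6 -> (1,2)
  7 -> (1,3)
  8 -> (2,0)
  9 -> (2,1)
  10 -> (2,2)
  11 -> (2,3)
  12 -> (3,0)
  13 -> (3,1)
  14 -> (3,2)
  15 -> (3,3)
  16 -> (4,0)
  17 -> (4,1)
  18 -> (4,2)
  19 -> (4,3)
  20 -> (5,0)
  21 -> (5,1)
  22 -> (5,2)
  23 -> (5,3)
distinct pairs in image: 24 / 24 needed
  → bijection onto A×B; projections well-typed.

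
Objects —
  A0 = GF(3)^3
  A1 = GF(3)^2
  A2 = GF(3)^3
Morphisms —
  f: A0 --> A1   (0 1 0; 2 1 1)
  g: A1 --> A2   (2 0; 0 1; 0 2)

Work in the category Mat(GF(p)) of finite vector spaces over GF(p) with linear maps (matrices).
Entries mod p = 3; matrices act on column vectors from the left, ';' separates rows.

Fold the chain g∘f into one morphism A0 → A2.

  e0=[1,0,0] f-->[0,2] g-->[0,2,1]
  e1=[0,1,0] f-->[1,1] g-->[2,1,2]
  e2=[0,0,1] f-->[0,1] g-->[0,1,2]
⟦path⟧: (0 2 0; 2 1 1; 1 2 2)

Answer: (0 2 0; 2 1 1; 1 2 2)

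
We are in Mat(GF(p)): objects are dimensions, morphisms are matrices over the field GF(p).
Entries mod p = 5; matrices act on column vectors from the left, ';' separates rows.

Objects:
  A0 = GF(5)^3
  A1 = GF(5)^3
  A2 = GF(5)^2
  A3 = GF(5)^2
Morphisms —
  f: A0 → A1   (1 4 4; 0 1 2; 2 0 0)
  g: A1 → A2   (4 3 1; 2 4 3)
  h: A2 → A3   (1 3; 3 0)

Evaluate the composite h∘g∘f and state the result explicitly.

  e0=⟨1,0,0⟩ f→⟨1,0,2⟩ g→⟨1,3⟩ h→⟨0,3⟩
  e1=⟨0,1,0⟩ f→⟨4,1,0⟩ g→⟨4,2⟩ h→⟨0,2⟩
  e2=⟨0,0,1⟩ f→⟨4,2,0⟩ g→⟨2,1⟩ h→⟨0,1⟩
result: (0 0 0; 3 2 1)

Answer: (0 0 0; 3 2 1)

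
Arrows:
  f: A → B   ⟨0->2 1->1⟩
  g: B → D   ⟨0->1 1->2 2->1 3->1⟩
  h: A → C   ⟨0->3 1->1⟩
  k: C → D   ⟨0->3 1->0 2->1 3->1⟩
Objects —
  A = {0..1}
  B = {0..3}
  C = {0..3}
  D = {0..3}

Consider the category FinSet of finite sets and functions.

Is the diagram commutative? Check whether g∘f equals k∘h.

Answer: DOES NOT COMMUTE

Trace:
Path 1 = f;g:
  0 f→2 g→1
  1 f→1 g→2
  ⟦path⟧₁ = ⟨0->1 1->2⟩
Path 2 = h;k:
  0 h→3 k→1
  1 h→1 k→0
  ⟦path⟧₂ = ⟨0->1 1->0⟩
Equal? differ; not commutative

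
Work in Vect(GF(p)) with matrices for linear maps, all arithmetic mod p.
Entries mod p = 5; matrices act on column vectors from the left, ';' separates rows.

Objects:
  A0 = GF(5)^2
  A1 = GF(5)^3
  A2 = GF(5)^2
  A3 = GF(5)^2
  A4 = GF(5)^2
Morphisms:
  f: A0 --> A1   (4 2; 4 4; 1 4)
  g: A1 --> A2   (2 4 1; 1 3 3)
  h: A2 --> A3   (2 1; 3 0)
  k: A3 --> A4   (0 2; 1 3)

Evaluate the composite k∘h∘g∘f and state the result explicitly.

  e0=⟨1,0⟩ f-->⟨4,4,1⟩ g-->⟨0,4⟩ h-->⟨4,0⟩ k-->⟨0,4⟩
  e1=⟨0,1⟩ f-->⟨2,4,4⟩ g-->⟨4,1⟩ h-->⟨4,2⟩ k-->⟨4,0⟩
⟦path⟧: (0 4; 4 0)

Answer: (0 4; 4 0)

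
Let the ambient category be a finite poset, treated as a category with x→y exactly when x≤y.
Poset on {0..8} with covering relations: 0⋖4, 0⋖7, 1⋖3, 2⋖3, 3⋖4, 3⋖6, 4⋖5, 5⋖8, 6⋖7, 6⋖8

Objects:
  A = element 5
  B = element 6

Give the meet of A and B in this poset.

Lower bounds of A=5 and B=6: {1,2,3}
  1 <= 3
  2 <= 3
  3 <= 3
glb = 3

Answer: A∧B = 3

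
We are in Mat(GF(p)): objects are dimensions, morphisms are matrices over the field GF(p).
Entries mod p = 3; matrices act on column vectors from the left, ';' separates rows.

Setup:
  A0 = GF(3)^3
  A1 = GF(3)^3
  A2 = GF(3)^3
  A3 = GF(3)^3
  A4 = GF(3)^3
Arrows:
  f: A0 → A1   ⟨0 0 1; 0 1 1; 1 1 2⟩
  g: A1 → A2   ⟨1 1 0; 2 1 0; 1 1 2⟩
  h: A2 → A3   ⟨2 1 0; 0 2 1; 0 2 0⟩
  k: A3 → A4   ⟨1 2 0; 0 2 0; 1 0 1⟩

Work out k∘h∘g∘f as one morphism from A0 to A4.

Answer: ⟨1 1 1; 1 1 0; 0 2 1⟩

Trace:
  e0=[1,0,0] f→[0,0,1] g→[0,0,2] h→[0,2,0] k→[1,1,0]
  e1=[0,1,0] f→[0,1,1] g→[1,1,0] h→[0,2,2] k→[1,1,2]
  e2=[0,0,1] f→[1,1,2] g→[2,0,0] h→[1,0,0] k→[1,0,1]
composite: ⟨1 1 1; 1 1 0; 0 2 1⟩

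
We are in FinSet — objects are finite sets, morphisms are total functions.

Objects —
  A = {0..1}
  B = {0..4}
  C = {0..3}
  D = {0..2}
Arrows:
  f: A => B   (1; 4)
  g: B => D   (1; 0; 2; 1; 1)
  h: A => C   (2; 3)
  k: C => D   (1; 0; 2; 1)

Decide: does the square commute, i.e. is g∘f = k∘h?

Answer: DOES NOT COMMUTE

Derivation:
Path 1 = f;g:
  0 f=>1 g=>0
  1 f=>4 g=>1
  composite₁ = (0; 1)
Path 2 = h;k:
  0 h=>2 k=>2
  1 h=>3 k=>1
  composite₂ = (2; 1)
Equal? distinct morphisms ✗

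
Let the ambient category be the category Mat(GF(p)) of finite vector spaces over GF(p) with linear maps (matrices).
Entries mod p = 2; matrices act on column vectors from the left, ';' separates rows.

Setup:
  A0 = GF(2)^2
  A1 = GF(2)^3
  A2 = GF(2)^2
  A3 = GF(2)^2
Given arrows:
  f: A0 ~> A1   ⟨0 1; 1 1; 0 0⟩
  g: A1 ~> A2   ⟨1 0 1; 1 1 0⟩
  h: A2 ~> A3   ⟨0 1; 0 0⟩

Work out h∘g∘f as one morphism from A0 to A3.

Answer: ⟨1 0; 0 0⟩

Work:
  e0=⟨1,0⟩ f~>⟨0,1,0⟩ g~>⟨0,1⟩ h~>⟨1,0⟩
  e1=⟨0,1⟩ f~>⟨1,1,0⟩ g~>⟨1,0⟩ h~>⟨0,0⟩
⟦path⟧: ⟨1 0; 0 0⟩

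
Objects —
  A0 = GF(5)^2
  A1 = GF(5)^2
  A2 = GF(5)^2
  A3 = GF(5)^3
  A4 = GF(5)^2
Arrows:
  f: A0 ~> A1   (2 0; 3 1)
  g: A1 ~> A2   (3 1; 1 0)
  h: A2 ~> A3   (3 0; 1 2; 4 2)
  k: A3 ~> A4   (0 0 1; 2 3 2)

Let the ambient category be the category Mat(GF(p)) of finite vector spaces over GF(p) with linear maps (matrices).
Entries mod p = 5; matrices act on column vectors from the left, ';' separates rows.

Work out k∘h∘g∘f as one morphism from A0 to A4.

  e0=⟨1,0⟩ f~>⟨2,3⟩ g~>⟨4,2⟩ h~>⟨2,3,0⟩ k~>⟨0,3⟩
  e1=⟨0,1⟩ f~>⟨0,1⟩ g~>⟨1,0⟩ h~>⟨3,1,4⟩ k~>⟨4,2⟩
composite: (0 4; 3 2)

Answer: (0 4; 3 2)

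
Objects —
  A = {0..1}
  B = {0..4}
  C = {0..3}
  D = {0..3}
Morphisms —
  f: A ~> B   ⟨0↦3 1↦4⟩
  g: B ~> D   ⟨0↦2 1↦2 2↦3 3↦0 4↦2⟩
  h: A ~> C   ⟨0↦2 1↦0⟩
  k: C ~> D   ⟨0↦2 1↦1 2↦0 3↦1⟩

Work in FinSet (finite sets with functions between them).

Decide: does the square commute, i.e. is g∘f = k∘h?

Path 1 = f;g:
  0 f~>3 g~>0
  1 f~>4 g~>2
  composite₁ = ⟨0↦0 1↦2⟩
Path 2 = h;k:
  0 h~>2 k~>0
  1 h~>0 k~>2
  composite₂ = ⟨0↦0 1↦2⟩
Equal? same morphism ✓

Answer: COMMUTES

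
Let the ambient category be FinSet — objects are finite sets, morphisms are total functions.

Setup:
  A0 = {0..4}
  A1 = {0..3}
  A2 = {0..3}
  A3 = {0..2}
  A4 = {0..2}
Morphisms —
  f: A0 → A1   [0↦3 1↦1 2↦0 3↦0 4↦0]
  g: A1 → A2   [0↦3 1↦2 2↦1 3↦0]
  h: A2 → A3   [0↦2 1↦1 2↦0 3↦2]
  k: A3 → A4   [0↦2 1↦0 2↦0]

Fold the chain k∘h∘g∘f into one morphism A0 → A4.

  0 f→3 g→0 h→2 k→0
  1 f→1 g→2 h→0 k→2
  2 f→0 g→3 h→2 k→0
  3 f→0 g→3 h→2 k→0
  4 f→0 g→3 h→2 k→0
result: [0↦0 1↦2 2↦0 3↦0 4↦0]

Answer: [0↦0 1↦2 2↦0 3↦0 4↦0]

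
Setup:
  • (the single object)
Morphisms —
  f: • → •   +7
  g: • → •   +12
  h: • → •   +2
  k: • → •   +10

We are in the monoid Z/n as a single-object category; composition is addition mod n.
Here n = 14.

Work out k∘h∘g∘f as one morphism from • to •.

  0 +7≡7 +12≡5 +2≡7 +10≡3  (mod 14)
result: +3

Answer: +3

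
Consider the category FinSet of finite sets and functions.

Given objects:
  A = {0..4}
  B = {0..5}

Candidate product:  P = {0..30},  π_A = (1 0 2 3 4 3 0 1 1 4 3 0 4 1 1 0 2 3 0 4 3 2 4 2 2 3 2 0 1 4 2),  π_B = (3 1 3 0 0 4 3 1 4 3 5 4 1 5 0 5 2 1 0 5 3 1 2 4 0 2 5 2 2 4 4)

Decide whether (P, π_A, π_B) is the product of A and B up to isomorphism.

Answer: NOT A VALID PRODUCT — |P|=31 ≠ |A|·|B|=30

Derivation:
|A|·|B| = 5·6 = 30;  |P| = 31
  → cardinalities differ; no bijection possible.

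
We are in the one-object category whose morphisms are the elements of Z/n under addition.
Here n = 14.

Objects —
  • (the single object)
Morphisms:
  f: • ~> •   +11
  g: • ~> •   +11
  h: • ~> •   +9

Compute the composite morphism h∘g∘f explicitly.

Answer: +3

Trace:
  0 +11≡11 +11≡8 +9≡3  (mod 14)
result: +3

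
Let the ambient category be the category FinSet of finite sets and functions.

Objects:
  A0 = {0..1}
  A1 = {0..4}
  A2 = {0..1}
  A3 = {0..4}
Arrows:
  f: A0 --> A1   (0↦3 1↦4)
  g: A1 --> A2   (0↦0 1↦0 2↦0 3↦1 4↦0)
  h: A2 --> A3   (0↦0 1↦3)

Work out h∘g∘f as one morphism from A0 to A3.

Answer: (0↦3 1↦0)

Derivation:
  0 f-->3 g-->1 h-->3
  1 f-->4 g-->0 h-->0
result: (0↦3 1↦0)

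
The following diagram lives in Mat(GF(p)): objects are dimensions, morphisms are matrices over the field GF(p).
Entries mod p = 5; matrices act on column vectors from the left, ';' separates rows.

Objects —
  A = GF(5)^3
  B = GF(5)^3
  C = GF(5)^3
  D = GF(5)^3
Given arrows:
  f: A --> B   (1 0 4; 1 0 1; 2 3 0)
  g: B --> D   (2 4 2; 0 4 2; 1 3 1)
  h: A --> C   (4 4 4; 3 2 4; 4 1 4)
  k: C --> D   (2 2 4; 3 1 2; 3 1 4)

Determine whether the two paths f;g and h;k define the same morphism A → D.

Answer: COMMUTES

Derivation:
Path 1 = f;g:
  e0=(1,0,0) f-->(1,1,2) g-->(0,3,1)
  e1=(0,1,0) f-->(0,0,3) g-->(1,1,3)
  e2=(0,0,1) f-->(4,1,0) g-->(2,4,2)
  composite₁ = (0 1 2; 3 1 4; 1 3 2)
Path 2 = h;k:
  e0=(1,0,0) h-->(4,3,4) k-->(0,3,1)
  e1=(0,1,0) h-->(4,2,1) k-->(1,1,3)
  e2=(0,0,1) h-->(4,4,4) k-->(2,4,2)
  composite₂ = (0 1 2; 3 1 4; 1 3 2)
Equal? YES — commutes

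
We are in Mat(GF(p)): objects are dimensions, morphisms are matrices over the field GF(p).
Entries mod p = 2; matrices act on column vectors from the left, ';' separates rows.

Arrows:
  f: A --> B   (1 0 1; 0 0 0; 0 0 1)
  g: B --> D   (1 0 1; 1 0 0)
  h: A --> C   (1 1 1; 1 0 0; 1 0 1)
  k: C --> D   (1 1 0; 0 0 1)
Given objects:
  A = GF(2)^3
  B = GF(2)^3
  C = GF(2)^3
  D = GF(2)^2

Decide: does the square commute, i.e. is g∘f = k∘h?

Answer: DOES NOT COMMUTE

Derivation:
1) trace f;g:
  e0=(1,0,0) f-->(1,0,0) g-->(1,1)
  e1=(0,1,0) f-->(0,0,0) g-->(0,0)
  e2=(0,0,1) f-->(1,0,1) g-->(0,1)
  ⟦path⟧₁ = (1 0 0; 1 0 1)
2) trace h;k:
  e0=(1,0,0) h-->(1,1,1) k-->(0,1)
  e1=(0,1,0) h-->(1,0,0) k-->(1,0)
  e2=(0,0,1) h-->(1,0,1) k-->(1,1)
  ⟦path⟧₂ = (0 1 1; 1 0 1)
Equal? NO — does not commute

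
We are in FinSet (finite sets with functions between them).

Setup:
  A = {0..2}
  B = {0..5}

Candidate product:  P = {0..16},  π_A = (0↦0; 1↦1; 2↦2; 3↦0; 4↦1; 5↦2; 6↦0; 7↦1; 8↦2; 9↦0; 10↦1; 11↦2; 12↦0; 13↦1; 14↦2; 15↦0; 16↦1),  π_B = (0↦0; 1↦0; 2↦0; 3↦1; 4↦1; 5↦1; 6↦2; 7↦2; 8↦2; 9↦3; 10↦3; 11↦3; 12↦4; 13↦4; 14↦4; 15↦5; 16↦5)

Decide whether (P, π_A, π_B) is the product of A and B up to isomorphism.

Answer: NOT A VALID PRODUCT — |P|=17 ≠ |A|·|B|=18

Trace:
|A|·|B| = 3·6 = 18;  |P| = 17
  → cardinalities differ; no bijection possible.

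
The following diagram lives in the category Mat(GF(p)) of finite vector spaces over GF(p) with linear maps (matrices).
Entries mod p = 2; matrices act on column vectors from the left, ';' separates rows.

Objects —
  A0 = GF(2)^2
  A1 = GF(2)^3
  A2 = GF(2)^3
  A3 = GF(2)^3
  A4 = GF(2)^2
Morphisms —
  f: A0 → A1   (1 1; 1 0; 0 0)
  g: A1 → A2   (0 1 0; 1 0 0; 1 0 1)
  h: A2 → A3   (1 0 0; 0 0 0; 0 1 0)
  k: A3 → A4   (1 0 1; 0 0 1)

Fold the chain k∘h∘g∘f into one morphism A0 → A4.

Answer: (0 1; 1 1)

Trace:
  e0=(1,0) f→(1,1,0) g→(1,1,1) h→(1,0,1) k→(0,1)
  e1=(0,1) f→(1,0,0) g→(0,1,1) h→(0,0,1) k→(1,1)
⟦path⟧: (0 1; 1 1)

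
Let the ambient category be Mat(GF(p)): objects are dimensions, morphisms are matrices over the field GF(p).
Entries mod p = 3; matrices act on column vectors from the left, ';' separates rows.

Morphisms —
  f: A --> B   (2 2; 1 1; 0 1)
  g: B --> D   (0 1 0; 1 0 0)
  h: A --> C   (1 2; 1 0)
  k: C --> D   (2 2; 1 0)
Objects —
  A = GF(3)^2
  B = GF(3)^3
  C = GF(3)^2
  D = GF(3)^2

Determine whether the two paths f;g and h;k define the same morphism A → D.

Along f;g (path 1):
  e0=⟨1,0⟩ f-->⟨2,1,0⟩ g-->⟨1,2⟩
  e1=⟨0,1⟩ f-->⟨2,1,1⟩ g-->⟨1,2⟩
  result₁ = (1 1; 2 2)
Along h;k (path 2):
  e0=⟨1,0⟩ h-->⟨1,1⟩ k-->⟨1,1⟩
  e1=⟨0,1⟩ h-->⟨2,0⟩ k-->⟨1,2⟩
  result₂ = (1 1; 1 2)
Equal? NO — does not commute

Answer: DOES NOT COMMUTE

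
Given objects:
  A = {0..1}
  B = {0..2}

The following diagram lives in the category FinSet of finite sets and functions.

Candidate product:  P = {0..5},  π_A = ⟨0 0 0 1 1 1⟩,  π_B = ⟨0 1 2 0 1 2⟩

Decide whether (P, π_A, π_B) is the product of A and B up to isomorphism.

Answer: VALID PRODUCT

Derivation:
|A|·|B| = 2·3 = 6;  |P| = 6
Check the pairing map k ↦ (π_A(k), π_B(k)):
  0 ↦ (0,0)
  1 ↦ (0,1)
  2 ↦ (0,2)
  3 ↦ (1,0)
  4 ↦ (1,1)
  5 ↦ (1,2)
distinct pairs in image: 6 / 6 needed
  → bijection onto A×B; projections well-typed.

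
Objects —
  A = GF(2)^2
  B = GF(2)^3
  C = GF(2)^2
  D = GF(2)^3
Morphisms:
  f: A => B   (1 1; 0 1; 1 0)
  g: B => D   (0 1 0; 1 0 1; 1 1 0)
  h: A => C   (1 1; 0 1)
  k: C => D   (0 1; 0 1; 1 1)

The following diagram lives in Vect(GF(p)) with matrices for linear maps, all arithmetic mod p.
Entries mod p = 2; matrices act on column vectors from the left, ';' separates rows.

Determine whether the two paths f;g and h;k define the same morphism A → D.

Answer: COMMUTES

Work:
Along f;g (path 1):
  e0=(1,0) f=>(1,0,1) g=>(0,0,1)
  e1=(0,1) f=>(1,1,0) g=>(1,1,0)
  result₁ = (0 1; 0 1; 1 0)
Along h;k (path 2):
  e0=(1,0) h=>(1,0) k=>(0,0,1)
  e1=(0,1) h=>(1,1) k=>(1,1,0)
  result₂ = (0 1; 0 1; 1 0)
Equal? same morphism ✓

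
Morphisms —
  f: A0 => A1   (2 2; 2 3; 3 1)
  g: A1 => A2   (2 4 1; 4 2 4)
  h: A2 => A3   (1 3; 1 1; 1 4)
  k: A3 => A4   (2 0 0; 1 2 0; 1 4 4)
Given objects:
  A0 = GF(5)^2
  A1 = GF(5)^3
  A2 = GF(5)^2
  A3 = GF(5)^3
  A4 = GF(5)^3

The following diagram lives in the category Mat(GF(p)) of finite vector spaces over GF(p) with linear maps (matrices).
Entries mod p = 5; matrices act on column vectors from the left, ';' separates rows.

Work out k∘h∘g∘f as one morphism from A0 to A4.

  e0=(1,0) f=>(2,2,3) g=>(0,4) h=>(2,4,1) k=>(4,0,2)
  e1=(0,1) f=>(2,3,1) g=>(2,3) h=>(1,0,4) k=>(2,1,2)
result: (4 2; 0 1; 2 2)

Answer: (4 2; 0 1; 2 2)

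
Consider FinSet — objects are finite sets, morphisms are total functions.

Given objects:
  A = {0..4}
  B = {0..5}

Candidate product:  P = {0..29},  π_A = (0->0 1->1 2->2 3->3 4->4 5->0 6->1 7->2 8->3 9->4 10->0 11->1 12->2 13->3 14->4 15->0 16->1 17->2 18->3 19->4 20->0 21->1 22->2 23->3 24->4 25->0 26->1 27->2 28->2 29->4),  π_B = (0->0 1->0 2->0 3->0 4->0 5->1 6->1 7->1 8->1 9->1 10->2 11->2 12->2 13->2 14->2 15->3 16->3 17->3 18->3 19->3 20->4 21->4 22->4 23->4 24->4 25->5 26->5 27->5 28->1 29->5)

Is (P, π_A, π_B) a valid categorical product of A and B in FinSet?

|A|·|B| = 5·6 = 30;  |P| = 30
Check the pairing map k ↦ (π_A(k), π_B(k)):
  0 -> (0,0)
  1 -> (1,0)
  2 -> (2,0)
  3 -> (3,0)
  4 -> (4,0)
  5 -> (0,1)
  6 -> (1,1)
  7 -> (2,1)
  8 -> (3,1)
  9 -> (4,1)
  10 -> (0,2)
  11 -> (1,2)
  12 -> (2,2)
  13 -> (3,2)
  14 -> (4,2)
  15 -> (0,3)
  16 -> (1,3)
  17 -> (2,3)
  18 -> (3,3)
  19 -> (4,3)
  20 -> (0,4)
  21 -> (1,4)
  22 -> (2,4)
  23 -> (3,4)
  24 -> (4,4)
  25 -> (0,5)
  26 -> (1,5)
  27 -> (2,5)
  28 -> (2,1)  ✗ repeats pair of k=7
  29 -> (4,5)
distinct pairs in image: 29 / 30 needed
  → (2,1) hit at k=7 and k=28

Answer: NOT A VALID PRODUCT — duplicate pair at indices 7,28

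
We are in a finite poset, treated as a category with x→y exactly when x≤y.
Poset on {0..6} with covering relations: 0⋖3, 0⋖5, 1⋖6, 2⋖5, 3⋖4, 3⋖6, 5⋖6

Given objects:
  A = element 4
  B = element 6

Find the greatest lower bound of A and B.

Common predecessors of 4,6: {0,3}
  0 ≤ 3
  3 ≤ 3
glb = 3

Answer: A∧B = 3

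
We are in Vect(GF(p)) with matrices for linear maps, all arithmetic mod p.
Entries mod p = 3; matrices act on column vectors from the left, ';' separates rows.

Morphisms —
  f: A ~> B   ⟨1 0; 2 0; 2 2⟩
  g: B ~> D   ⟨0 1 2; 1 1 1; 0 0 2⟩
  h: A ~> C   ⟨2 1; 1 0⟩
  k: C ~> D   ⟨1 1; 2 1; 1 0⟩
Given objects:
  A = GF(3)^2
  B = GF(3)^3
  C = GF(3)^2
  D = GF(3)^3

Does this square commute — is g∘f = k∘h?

Answer: DOES NOT COMMUTE

Work:
1) trace f;g:
  e0=(1,0) f~>(1,2,2) g~>(0,2,1)
  e1=(0,1) f~>(0,0,2) g~>(1,2,1)
  result₁ = ⟨0 1; 2 2; 1 1⟩
2) trace h;k:
  e0=(1,0) h~>(2,1) k~>(0,2,2)
  e1=(0,1) h~>(1,0) k~>(1,2,1)
  result₂ = ⟨0 1; 2 2; 2 1⟩
Equal? distinct morphisms ✗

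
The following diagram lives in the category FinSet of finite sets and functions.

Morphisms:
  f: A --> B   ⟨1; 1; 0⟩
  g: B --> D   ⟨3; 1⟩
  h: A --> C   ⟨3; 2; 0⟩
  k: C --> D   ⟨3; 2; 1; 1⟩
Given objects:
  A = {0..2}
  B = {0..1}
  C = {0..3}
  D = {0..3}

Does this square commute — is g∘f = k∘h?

Along f;g (path 1):
  0 f-->1 g-->1
  1 f-->1 g-->1
  2 f-->0 g-->3
  composite₁ = ⟨1; 1; 3⟩
Along h;k (path 2):
  0 h-->3 k-->1
  1 h-->2 k-->1
  2 h-->0 k-->3
  composite₂ = ⟨1; 1; 3⟩
Equal? YES — commutes

Answer: COMMUTES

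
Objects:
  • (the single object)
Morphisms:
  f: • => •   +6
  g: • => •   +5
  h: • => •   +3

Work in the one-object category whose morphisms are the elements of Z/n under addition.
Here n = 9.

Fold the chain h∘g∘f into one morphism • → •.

  0 +6≡6 +5≡2 +3≡5  (mod 9)
result: +5

Answer: +5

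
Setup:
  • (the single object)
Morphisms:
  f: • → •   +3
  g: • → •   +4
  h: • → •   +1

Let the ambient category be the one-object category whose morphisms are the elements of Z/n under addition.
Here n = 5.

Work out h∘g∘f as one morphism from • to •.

Answer: +3

Trace:
  0 +3≡3 +4≡2 +1≡3  (mod 5)
result: +3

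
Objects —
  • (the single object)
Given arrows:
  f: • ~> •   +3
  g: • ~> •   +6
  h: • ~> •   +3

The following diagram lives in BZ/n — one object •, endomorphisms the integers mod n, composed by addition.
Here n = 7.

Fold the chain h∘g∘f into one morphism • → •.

  0 +3≡3 +6≡2 +3≡5  (mod 7)
result: +5

Answer: +5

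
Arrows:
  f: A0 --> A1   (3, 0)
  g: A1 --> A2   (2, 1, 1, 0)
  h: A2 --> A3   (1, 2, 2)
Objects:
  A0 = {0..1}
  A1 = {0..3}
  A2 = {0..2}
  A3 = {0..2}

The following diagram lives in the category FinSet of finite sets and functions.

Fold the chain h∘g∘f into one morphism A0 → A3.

  0 f-->3 g-->0 h-->1
  1 f-->0 g-->2 h-->2
result: (1, 2)

Answer: (1, 2)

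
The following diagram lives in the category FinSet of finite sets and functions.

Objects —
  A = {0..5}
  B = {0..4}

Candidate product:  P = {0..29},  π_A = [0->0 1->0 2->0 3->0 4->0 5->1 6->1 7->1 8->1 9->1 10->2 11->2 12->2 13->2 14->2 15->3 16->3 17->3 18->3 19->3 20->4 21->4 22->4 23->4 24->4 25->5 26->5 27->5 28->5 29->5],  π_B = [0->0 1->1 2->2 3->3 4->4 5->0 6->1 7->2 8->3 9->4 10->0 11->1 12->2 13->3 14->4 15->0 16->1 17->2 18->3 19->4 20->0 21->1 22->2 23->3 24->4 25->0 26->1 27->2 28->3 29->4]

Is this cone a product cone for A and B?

Answer: VALID PRODUCT

Derivation:
|A|·|B| = 6·5 = 30;  |P| = 30
Check the pairing map k ↦ (π_A(k), π_B(k)):
  0 -> (0,0)
  1 -> (0,1)
  2 -> (0,2)
  3 -> (0,3)
  4 -> (0,4)
  5 -> (1,0)
  6 -> (1,1)
  7 -> (1,2)
  8 -> (1,3)
  9 -> (1,4)
  10 -> (2,0)
  11 -> (2,1)
  12 -> (2,2)
  13 -> (2,3)
  14 -> (2,4)
  15 -> (3,0)
  16 -> (3,1)
  17 -> (3,2)
  18 -> (3,3)
  19 -> (3,4)
  20 -> (4,0)
  21 -> (4,1)
  22 -> (4,2)
  23 -> (4,3)
  24 -> (4,4)
  25 -> (5,0)
  26 -> (5,1)
  27 -> (5,2)
  28 -> (5,3)
  29 -> (5,4)
distinct pairs in image: 30 / 30 needed
  → bijection onto A×B; projections well-typed.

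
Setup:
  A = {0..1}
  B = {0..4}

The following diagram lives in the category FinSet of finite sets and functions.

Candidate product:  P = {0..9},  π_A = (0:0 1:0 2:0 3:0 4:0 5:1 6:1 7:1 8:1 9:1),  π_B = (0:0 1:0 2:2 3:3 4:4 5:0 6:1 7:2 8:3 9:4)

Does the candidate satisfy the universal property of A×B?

Answer: NOT A VALID PRODUCT — duplicate pair at indices 0,1

Trace:
|A|·|B| = 2·5 = 10;  |P| = 10
Check the pairing map k ↦ (π_A(k), π_B(k)):
  0 : (0,0)
  1 : (0,0)  ✗ repeats pair of k=0
  2 : (0,2)
  3 : (0,3)
  4 : (0,4)
  5 : (1,0)
  6 : (1,1)
  7 : (1,2)
  8 : (1,3)
  9 : (1,4)
distinct pairs in image: 9 / 10 needed
  → (0,0) hit at k=0 and k=1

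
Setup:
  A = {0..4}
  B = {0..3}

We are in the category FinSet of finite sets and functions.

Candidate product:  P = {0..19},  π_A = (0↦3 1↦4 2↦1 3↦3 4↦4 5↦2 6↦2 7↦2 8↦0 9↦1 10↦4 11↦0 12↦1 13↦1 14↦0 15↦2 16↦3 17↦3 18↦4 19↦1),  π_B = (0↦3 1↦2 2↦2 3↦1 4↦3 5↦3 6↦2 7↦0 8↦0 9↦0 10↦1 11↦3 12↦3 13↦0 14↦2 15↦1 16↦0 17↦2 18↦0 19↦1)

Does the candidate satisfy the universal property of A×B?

|A|·|B| = 5·4 = 20;  |P| = 20
Check the pairing map k ↦ (π_A(k), π_B(k)):
  0 ↦ (3,3)
  1 ↦ (4,2)
  2 ↦ (1,2)
  3 ↦ (3,1)
  4 ↦ (4,3)
  5 ↦ (2,3)
  6 ↦ (2,2)
  7 ↦ (2,0)
  8 ↦ (0,0)
  9 ↦ (1,0)
  10 ↦ (4,1)
  11 ↦ (0,3)
  12 ↦ (1,3)
  13 ↦ (1,0)  ✗ repeats pair of k=9
  14 ↦ (0,2)
  15 ↦ (2,1)
  16 ↦ (3,0)
  17 ↦ (3,2)
  18 ↦ (4,0)
  19 ↦ (1,1)
distinct pairs in image: 19 / 20 needed
  → (1,0) hit at k=9 and k=13

Answer: NOT A VALID PRODUCT — duplicate pair at indices 13,9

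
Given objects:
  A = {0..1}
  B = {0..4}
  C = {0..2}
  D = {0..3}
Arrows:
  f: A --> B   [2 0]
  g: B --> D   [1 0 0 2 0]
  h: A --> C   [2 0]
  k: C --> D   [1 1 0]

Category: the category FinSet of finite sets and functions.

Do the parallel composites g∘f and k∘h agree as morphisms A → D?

Along f;g (path 1):
  0 f-->2 g-->0
  1 f-->0 g-->1
  composite₁ = [0 1]
Along h;k (path 2):
  0 h-->2 k-->0
  1 h-->0 k-->1
  composite₂ = [0 1]
Equal? equal; square commutes

Answer: COMMUTES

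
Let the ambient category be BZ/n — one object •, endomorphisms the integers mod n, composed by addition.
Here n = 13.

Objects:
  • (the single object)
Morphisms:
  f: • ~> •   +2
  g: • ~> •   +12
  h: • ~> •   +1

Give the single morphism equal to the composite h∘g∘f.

Answer: +2

Work:
  0 +2≡2 +12≡1 +1≡2  (mod 13)
composite: +2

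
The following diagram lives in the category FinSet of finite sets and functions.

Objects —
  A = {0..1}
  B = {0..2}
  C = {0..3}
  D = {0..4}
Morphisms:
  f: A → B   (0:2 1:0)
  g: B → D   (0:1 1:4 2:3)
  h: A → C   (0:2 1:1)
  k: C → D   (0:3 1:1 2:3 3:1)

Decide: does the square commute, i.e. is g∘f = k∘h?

Answer: COMMUTES

Work:
Path 1 = f;g:
  0 f→2 g→3
  1 f→0 g→1
  result₁ = (0:3 1:1)
Path 2 = h;k:
  0 h→2 k→3
  1 h→1 k→1
  result₂ = (0:3 1:1)
Equal? same morphism ✓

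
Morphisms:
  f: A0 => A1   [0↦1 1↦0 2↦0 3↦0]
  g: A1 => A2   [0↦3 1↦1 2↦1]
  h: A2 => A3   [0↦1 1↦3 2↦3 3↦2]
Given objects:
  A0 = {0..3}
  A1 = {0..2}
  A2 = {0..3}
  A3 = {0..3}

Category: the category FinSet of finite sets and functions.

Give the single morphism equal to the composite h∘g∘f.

Answer: [0↦3 1↦2 2↦2 3↦2]

Trace:
  0 f=>1 g=>1 h=>3
  1 f=>0 g=>3 h=>2
  2 f=>0 g=>3 h=>2
  3 f=>0 g=>3 h=>2
result: [0↦3 1↦2 2↦2 3↦2]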